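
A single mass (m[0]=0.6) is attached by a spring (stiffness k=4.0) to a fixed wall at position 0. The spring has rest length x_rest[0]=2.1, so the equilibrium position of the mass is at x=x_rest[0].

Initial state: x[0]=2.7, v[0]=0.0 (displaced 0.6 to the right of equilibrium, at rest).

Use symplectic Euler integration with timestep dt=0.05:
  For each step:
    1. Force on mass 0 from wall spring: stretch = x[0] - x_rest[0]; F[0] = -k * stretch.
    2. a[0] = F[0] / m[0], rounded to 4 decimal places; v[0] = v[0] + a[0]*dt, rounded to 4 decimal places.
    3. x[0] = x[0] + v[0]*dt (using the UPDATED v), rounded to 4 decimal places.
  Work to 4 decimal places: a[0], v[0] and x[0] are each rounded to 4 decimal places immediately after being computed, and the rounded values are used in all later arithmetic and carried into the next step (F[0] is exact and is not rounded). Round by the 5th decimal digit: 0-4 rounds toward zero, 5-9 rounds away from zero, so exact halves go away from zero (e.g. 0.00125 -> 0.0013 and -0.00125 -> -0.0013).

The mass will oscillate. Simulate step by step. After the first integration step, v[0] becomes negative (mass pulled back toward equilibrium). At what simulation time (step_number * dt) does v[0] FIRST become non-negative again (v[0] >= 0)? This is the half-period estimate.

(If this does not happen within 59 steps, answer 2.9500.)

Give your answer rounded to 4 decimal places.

Step 0: x=[2.7000] v=[0.0000]
Step 1: x=[2.6900] v=[-0.2000]
Step 2: x=[2.6702] v=[-0.3967]
Step 3: x=[2.6409] v=[-0.5868]
Step 4: x=[2.6025] v=[-0.7671]
Step 5: x=[2.5558] v=[-0.9346]
Step 6: x=[2.5015] v=[-1.0865]
Step 7: x=[2.4405] v=[-1.2203]
Step 8: x=[2.3738] v=[-1.3338]
Step 9: x=[2.3025] v=[-1.4251]
Step 10: x=[2.2279] v=[-1.4926]
Step 11: x=[2.1511] v=[-1.5352]
Step 12: x=[2.0735] v=[-1.5522]
Step 13: x=[1.9963] v=[-1.5434]
Step 14: x=[1.9209] v=[-1.5088]
Step 15: x=[1.8484] v=[-1.4491]
Step 16: x=[1.7801] v=[-1.3652]
Step 17: x=[1.7172] v=[-1.2586]
Step 18: x=[1.6607] v=[-1.1310]
Step 19: x=[1.6115] v=[-0.9846]
Step 20: x=[1.5704] v=[-0.8218]
Step 21: x=[1.5381] v=[-0.6453]
Step 22: x=[1.5152] v=[-0.4580]
Step 23: x=[1.5020] v=[-0.2631]
Step 24: x=[1.4988] v=[-0.0638]
Step 25: x=[1.5056] v=[0.1366]
First v>=0 after going negative at step 25, time=1.2500

Answer: 1.2500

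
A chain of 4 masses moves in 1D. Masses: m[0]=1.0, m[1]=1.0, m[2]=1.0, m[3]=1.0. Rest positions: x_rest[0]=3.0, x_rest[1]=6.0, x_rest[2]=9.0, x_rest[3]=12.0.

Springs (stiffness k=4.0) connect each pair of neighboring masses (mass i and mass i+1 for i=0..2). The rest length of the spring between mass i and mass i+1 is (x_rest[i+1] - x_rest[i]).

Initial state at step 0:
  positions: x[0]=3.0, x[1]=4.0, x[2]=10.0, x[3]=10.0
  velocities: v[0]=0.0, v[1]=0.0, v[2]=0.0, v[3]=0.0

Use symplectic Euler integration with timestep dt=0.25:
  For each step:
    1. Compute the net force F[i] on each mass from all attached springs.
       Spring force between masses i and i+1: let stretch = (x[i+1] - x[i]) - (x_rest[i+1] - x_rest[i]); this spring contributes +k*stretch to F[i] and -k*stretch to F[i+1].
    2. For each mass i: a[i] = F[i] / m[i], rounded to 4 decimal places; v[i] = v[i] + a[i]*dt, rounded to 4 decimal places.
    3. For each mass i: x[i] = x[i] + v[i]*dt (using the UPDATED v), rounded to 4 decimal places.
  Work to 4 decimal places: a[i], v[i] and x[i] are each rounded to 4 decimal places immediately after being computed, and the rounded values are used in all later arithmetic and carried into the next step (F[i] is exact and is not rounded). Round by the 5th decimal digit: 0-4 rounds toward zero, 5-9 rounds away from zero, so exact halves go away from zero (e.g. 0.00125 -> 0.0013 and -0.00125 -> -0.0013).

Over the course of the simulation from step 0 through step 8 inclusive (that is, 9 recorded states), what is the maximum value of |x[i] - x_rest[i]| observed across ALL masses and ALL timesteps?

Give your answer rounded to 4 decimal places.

Answer: 2.7969

Derivation:
Step 0: x=[3.0000 4.0000 10.0000 10.0000] v=[0.0000 0.0000 0.0000 0.0000]
Step 1: x=[2.5000 5.2500 8.5000 10.7500] v=[-2.0000 5.0000 -6.0000 3.0000]
Step 2: x=[1.9375 6.6250 6.7500 11.6875] v=[-2.2500 5.5000 -7.0000 3.7500]
Step 3: x=[1.7969 6.8594 6.2031 12.1406] v=[-0.5625 0.9375 -2.1875 1.8125]
Step 4: x=[2.1719 5.6641 7.3047 11.8594] v=[1.5000 -4.7813 4.4063 -1.1250]
Step 5: x=[2.6700 4.0059 9.1348 11.1895] v=[1.9922 -6.6329 7.3204 -2.6797]
Step 6: x=[2.7520 3.2959 10.1964 10.7559] v=[0.3281 -2.8399 4.2462 -1.7344]
Step 7: x=[2.2200 4.1751 9.6727 10.9324] v=[-2.1280 3.5167 -2.0948 0.7061]
Step 8: x=[1.4268 5.9399 8.0895 11.5440] v=[-3.1729 7.0592 -6.3327 2.4464]
Max displacement = 2.7969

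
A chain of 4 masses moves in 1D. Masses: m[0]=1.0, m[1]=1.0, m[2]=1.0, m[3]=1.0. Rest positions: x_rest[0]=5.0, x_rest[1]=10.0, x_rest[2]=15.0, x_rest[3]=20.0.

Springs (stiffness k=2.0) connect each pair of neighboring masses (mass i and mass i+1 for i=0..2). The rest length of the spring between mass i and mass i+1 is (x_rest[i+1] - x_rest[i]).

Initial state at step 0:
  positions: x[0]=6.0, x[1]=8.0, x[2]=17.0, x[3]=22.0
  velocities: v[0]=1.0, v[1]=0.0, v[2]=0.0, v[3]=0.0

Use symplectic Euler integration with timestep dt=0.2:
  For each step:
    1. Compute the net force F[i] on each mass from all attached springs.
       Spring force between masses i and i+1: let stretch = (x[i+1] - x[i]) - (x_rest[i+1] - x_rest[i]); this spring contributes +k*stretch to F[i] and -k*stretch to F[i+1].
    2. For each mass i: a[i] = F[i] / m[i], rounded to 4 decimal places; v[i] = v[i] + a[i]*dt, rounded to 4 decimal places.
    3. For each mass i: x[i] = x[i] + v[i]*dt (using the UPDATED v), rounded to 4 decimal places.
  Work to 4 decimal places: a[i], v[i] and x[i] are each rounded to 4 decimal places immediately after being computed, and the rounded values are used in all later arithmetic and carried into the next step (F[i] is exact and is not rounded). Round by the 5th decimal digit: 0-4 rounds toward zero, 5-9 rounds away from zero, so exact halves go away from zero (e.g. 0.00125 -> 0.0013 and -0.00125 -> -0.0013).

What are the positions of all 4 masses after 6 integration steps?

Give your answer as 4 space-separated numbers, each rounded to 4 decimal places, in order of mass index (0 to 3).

Step 0: x=[6.0000 8.0000 17.0000 22.0000] v=[1.0000 0.0000 0.0000 0.0000]
Step 1: x=[5.9600 8.5600 16.6800 22.0000] v=[-0.2000 2.8000 -1.6000 0.0000]
Step 2: x=[5.7280 9.5616 16.1360 21.9744] v=[-1.1600 5.0080 -2.7200 -0.1280]
Step 3: x=[5.4027 10.7825 15.5331 21.8817] v=[-1.6266 6.1043 -3.0144 -0.4634]
Step 4: x=[5.1078 11.9530 15.0581 21.6811] v=[-1.4747 5.8526 -2.3752 -1.0028]
Step 5: x=[4.9605 12.8243 14.8645 21.3507] v=[-0.7366 4.3566 -0.9680 -1.6520]
Step 6: x=[5.0423 13.2297 15.0266 20.9014] v=[0.4089 2.0272 0.8104 -2.2465]

Answer: 5.0423 13.2297 15.0266 20.9014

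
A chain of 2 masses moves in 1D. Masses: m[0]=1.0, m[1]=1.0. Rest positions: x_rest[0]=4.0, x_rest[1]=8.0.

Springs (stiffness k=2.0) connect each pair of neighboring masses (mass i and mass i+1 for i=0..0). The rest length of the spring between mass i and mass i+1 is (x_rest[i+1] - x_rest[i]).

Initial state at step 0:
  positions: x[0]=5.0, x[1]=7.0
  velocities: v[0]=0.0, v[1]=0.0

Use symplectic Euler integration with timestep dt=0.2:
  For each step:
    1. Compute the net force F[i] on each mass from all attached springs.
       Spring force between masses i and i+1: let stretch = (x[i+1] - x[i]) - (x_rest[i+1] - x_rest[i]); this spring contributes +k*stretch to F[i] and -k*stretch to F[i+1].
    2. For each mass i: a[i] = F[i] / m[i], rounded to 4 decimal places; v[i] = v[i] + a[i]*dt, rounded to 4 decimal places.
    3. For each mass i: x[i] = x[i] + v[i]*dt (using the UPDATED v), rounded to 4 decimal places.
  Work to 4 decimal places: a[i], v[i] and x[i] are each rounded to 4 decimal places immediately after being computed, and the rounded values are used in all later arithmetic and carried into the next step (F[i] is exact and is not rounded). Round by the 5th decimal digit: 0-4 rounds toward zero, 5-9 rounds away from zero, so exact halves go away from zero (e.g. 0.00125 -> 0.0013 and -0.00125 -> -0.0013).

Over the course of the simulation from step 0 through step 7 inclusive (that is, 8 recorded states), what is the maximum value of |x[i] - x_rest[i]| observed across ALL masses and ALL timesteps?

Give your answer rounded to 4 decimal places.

Step 0: x=[5.0000 7.0000] v=[0.0000 0.0000]
Step 1: x=[4.8400 7.1600] v=[-0.8000 0.8000]
Step 2: x=[4.5456 7.4544] v=[-1.4720 1.4720]
Step 3: x=[4.1639 7.8361] v=[-1.9085 1.9085]
Step 4: x=[3.7560 8.2440] v=[-2.0396 2.0396]
Step 5: x=[3.3871 8.6129] v=[-1.8444 1.8444]
Step 6: x=[3.1163 8.8837] v=[-1.3541 1.3541]
Step 7: x=[2.9869 9.0131] v=[-0.6471 0.6471]
Max displacement = 1.0131

Answer: 1.0131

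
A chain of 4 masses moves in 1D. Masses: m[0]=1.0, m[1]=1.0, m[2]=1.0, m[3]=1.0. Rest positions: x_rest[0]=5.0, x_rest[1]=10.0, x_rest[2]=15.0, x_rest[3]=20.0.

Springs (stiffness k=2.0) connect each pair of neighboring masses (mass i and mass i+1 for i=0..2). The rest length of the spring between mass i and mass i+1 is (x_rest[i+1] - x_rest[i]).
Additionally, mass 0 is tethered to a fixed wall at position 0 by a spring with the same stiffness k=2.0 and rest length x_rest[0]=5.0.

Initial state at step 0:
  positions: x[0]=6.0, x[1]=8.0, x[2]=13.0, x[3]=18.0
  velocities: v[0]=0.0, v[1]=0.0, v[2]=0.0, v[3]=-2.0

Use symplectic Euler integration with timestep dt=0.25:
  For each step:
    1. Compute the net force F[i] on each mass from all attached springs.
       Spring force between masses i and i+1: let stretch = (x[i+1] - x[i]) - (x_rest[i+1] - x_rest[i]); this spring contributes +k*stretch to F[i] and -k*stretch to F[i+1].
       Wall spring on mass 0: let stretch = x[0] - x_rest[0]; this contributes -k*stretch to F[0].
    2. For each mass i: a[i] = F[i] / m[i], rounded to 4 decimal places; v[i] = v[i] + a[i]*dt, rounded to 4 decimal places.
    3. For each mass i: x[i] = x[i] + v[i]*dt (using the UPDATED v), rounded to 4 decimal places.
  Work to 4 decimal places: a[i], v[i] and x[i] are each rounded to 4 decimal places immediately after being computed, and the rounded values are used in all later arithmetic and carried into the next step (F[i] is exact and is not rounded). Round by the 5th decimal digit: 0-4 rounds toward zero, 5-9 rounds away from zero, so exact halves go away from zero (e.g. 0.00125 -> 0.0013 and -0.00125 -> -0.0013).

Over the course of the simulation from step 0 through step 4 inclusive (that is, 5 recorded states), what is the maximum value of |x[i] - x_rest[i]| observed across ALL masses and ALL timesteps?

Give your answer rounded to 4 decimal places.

Answer: 3.4275

Derivation:
Step 0: x=[6.0000 8.0000 13.0000 18.0000] v=[0.0000 0.0000 0.0000 -2.0000]
Step 1: x=[5.5000 8.3750 13.0000 17.5000] v=[-2.0000 1.5000 0.0000 -2.0000]
Step 2: x=[4.6719 8.9688 12.9844 17.0625] v=[-3.3125 2.3750 -0.0625 -1.7500]
Step 3: x=[3.7969 9.5274 12.9766 16.7402] v=[-3.5000 2.2344 -0.0313 -1.2891]
Step 4: x=[3.1636 9.8009 13.0081 16.5725] v=[-2.5332 1.0938 0.1259 -0.6709]
Max displacement = 3.4275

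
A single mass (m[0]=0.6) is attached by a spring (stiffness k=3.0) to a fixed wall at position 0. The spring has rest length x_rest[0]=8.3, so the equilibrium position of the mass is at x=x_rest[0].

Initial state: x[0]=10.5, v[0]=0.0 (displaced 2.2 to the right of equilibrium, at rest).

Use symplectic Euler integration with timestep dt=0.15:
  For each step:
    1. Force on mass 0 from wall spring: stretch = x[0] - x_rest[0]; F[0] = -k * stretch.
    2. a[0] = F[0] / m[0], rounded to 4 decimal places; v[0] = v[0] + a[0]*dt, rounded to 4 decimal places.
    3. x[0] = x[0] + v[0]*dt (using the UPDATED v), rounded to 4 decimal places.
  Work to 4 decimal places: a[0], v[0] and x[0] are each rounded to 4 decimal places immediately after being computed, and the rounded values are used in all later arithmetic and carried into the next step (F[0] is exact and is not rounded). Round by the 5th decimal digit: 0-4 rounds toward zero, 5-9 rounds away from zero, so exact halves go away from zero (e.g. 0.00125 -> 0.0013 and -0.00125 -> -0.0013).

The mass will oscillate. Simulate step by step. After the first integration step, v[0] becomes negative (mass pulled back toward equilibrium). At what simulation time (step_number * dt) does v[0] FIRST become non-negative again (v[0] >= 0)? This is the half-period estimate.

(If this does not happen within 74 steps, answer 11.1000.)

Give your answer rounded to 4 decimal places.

Answer: 1.5000

Derivation:
Step 0: x=[10.5000] v=[0.0000]
Step 1: x=[10.2525] v=[-1.6500]
Step 2: x=[9.7853] v=[-3.1144]
Step 3: x=[9.1510] v=[-4.2284]
Step 4: x=[8.4210] v=[-4.8667]
Step 5: x=[7.6774] v=[-4.9575]
Step 6: x=[7.0038] v=[-4.4906]
Step 7: x=[6.4760] v=[-3.5185]
Step 8: x=[6.1534] v=[-2.1505]
Step 9: x=[6.0723] v=[-0.5406]
Step 10: x=[6.2418] v=[1.1302]
First v>=0 after going negative at step 10, time=1.5000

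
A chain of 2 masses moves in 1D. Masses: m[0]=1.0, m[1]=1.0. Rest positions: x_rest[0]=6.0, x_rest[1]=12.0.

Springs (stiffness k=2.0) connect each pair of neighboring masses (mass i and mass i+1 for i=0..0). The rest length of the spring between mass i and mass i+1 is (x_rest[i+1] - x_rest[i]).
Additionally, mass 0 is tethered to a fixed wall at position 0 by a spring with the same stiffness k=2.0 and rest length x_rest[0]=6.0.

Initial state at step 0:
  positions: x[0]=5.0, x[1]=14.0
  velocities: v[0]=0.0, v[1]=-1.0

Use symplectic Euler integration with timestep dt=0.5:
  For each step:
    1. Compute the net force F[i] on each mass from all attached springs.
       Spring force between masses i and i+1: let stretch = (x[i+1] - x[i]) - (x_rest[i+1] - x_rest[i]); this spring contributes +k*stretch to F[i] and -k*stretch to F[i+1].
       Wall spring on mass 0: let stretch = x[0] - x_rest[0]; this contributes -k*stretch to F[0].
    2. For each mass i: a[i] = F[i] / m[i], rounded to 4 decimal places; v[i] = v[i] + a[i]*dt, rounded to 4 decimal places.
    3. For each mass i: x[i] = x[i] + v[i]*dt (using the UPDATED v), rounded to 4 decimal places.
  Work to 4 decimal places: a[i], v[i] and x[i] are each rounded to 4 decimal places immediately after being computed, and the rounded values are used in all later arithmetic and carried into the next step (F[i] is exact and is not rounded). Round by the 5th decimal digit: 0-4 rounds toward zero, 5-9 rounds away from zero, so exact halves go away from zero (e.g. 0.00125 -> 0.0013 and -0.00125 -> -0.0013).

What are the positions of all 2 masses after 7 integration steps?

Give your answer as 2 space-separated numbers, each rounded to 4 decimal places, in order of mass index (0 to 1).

Step 0: x=[5.0000 14.0000] v=[0.0000 -1.0000]
Step 1: x=[7.0000 12.0000] v=[4.0000 -4.0000]
Step 2: x=[8.0000 10.5000] v=[2.0000 -3.0000]
Step 3: x=[6.2500 10.7500] v=[-3.5000 0.5000]
Step 4: x=[3.6250 11.7500] v=[-5.2500 2.0000]
Step 5: x=[3.2500 11.6875] v=[-0.7500 -0.1250]
Step 6: x=[5.4688 10.4063] v=[4.4375 -2.5625]
Step 7: x=[7.4219 9.6563] v=[3.9062 -1.5000]

Answer: 7.4219 9.6563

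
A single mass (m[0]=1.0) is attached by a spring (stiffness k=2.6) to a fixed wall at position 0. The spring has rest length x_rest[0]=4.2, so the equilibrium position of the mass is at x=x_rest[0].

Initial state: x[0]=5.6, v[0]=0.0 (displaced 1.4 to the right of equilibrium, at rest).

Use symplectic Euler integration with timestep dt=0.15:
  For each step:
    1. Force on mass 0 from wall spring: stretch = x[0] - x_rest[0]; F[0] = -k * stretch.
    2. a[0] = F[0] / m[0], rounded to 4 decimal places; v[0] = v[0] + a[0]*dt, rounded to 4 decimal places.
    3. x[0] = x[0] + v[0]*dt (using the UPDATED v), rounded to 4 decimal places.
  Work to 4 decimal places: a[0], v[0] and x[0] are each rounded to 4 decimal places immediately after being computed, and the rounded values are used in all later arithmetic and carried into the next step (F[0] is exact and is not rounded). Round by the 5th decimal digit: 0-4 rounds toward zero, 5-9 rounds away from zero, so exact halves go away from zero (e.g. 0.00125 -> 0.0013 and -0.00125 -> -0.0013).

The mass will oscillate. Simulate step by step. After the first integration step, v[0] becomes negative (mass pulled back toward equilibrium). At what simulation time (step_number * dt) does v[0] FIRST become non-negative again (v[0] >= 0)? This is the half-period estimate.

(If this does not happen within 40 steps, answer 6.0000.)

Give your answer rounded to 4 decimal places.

Step 0: x=[5.6000] v=[0.0000]
Step 1: x=[5.5181] v=[-0.5460]
Step 2: x=[5.3591] v=[-1.0601]
Step 3: x=[5.1323] v=[-1.5122]
Step 4: x=[4.8509] v=[-1.8758]
Step 5: x=[4.5315] v=[-2.1296]
Step 6: x=[4.1927] v=[-2.2589]
Step 7: x=[3.8543] v=[-2.2561]
Step 8: x=[3.5361] v=[-2.1213]
Step 9: x=[3.2567] v=[-1.8624]
Step 10: x=[3.0325] v=[-1.4945]
Step 11: x=[2.8766] v=[-1.0392]
Step 12: x=[2.7981] v=[-0.5231]
Step 13: x=[2.8016] v=[0.0236]
First v>=0 after going negative at step 13, time=1.9500

Answer: 1.9500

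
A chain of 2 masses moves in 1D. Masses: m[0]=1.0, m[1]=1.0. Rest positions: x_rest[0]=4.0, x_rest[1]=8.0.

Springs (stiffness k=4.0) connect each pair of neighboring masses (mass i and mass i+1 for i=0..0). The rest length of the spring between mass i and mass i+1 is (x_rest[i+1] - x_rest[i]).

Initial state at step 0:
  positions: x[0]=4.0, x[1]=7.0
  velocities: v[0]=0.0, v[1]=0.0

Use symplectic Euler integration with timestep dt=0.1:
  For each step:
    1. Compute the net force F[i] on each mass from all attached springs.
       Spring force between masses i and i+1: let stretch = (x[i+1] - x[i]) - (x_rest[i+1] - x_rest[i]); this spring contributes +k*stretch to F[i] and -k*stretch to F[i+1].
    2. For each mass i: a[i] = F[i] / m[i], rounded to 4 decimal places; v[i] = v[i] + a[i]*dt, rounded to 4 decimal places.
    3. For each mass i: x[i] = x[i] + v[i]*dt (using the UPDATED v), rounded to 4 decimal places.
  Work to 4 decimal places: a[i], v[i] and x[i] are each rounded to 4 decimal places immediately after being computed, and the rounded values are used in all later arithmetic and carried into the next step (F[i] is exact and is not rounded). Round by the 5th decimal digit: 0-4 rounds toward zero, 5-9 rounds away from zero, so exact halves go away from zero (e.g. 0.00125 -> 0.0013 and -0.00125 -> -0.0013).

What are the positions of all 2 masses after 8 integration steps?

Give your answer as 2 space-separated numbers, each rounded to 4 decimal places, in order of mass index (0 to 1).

Answer: 3.1234 7.8766

Derivation:
Step 0: x=[4.0000 7.0000] v=[0.0000 0.0000]
Step 1: x=[3.9600 7.0400] v=[-0.4000 0.4000]
Step 2: x=[3.8832 7.1168] v=[-0.7680 0.7680]
Step 3: x=[3.7757 7.2243] v=[-1.0746 1.0746]
Step 4: x=[3.6462 7.3538] v=[-1.2952 1.2952]
Step 5: x=[3.5050 7.4950] v=[-1.4122 1.4122]
Step 6: x=[3.3634 7.6366] v=[-1.4162 1.4162]
Step 7: x=[3.2327 7.7673] v=[-1.3069 1.3069]
Step 8: x=[3.1234 7.8766] v=[-1.0931 1.0931]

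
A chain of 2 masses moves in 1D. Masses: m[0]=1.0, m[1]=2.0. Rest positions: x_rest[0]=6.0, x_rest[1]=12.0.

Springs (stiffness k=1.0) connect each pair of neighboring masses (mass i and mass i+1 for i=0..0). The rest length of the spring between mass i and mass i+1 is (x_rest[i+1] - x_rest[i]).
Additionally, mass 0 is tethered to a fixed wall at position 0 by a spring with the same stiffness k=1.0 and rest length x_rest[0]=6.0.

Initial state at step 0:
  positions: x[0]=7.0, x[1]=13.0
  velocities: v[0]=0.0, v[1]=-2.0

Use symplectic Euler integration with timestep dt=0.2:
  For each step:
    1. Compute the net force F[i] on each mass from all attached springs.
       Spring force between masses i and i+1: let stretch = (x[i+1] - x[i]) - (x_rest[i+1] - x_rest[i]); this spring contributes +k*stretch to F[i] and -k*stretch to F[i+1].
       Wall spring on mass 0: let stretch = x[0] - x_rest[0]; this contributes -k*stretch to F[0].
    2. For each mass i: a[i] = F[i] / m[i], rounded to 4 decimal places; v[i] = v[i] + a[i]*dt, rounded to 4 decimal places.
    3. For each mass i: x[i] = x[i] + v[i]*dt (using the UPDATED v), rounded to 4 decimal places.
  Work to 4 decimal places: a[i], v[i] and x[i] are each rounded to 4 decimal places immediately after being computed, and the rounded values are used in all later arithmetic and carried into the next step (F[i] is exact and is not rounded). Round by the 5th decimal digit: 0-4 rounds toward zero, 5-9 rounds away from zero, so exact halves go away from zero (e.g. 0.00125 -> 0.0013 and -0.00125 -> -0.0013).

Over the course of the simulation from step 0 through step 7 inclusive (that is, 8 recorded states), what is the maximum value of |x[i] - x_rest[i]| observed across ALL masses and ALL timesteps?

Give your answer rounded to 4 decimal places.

Step 0: x=[7.0000 13.0000] v=[0.0000 -2.0000]
Step 1: x=[6.9600 12.6000] v=[-0.2000 -2.0000]
Step 2: x=[6.8672 12.2072] v=[-0.4640 -1.9640]
Step 3: x=[6.7133 11.8276] v=[-0.7694 -1.8980]
Step 4: x=[6.4955 11.4657] v=[-1.0892 -1.8094]
Step 5: x=[6.2166 11.1244] v=[-1.3943 -1.7064]
Step 6: x=[5.8854 10.8050] v=[-1.6561 -1.5972]
Step 7: x=[5.5155 10.5072] v=[-1.8493 -1.4892]
Max displacement = 1.4928

Answer: 1.4928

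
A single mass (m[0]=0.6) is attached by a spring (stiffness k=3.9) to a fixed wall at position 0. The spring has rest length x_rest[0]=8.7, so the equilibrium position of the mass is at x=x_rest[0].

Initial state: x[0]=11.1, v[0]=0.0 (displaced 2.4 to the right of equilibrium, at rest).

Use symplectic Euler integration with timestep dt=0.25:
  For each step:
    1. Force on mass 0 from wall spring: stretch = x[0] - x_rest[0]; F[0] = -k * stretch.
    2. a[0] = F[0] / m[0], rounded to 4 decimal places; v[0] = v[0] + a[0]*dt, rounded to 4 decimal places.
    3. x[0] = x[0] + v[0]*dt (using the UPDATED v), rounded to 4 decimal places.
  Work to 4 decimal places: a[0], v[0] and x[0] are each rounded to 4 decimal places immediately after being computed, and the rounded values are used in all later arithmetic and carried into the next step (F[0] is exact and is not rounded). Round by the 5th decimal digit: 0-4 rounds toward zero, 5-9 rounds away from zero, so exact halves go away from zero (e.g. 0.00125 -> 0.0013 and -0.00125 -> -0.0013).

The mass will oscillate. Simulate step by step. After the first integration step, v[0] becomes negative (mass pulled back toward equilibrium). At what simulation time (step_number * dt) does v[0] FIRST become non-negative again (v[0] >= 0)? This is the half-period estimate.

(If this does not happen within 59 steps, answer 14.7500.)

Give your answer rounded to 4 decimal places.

Answer: 1.2500

Derivation:
Step 0: x=[11.1000] v=[0.0000]
Step 1: x=[10.1250] v=[-3.9000]
Step 2: x=[8.5711] v=[-6.2156]
Step 3: x=[7.0696] v=[-6.0061]
Step 4: x=[6.2304] v=[-3.3567]
Step 5: x=[6.3945] v=[0.6564]
First v>=0 after going negative at step 5, time=1.2500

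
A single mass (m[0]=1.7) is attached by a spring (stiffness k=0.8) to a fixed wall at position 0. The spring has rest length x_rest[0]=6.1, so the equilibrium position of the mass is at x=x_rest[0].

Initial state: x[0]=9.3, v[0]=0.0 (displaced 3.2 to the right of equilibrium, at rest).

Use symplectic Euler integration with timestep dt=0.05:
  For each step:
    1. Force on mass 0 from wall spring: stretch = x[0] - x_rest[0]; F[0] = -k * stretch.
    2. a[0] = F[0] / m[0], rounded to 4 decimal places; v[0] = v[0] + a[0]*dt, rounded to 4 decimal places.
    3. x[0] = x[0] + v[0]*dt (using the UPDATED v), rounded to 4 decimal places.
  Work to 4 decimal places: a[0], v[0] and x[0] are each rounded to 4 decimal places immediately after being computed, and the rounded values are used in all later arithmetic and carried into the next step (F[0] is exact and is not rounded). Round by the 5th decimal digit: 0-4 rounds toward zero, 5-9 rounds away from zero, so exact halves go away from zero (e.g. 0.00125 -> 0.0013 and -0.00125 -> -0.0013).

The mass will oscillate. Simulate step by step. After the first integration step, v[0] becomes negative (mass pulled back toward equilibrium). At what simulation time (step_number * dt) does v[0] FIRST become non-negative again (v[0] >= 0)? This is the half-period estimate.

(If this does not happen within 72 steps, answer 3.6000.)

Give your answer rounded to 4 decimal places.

Step 0: x=[9.3000] v=[0.0000]
Step 1: x=[9.2962] v=[-0.0753]
Step 2: x=[9.2887] v=[-0.1505]
Step 3: x=[9.2774] v=[-0.2255]
Step 4: x=[9.2624] v=[-0.3003]
Step 5: x=[9.2437] v=[-0.3747]
Step 6: x=[9.2213] v=[-0.4487]
Step 7: x=[9.1952] v=[-0.5221]
Step 8: x=[9.1655] v=[-0.5949]
Step 9: x=[9.1322] v=[-0.6670]
Step 10: x=[9.0953] v=[-0.7383]
Step 11: x=[9.0549] v=[-0.8088]
Step 12: x=[9.0110] v=[-0.8783]
Step 13: x=[8.9637] v=[-0.9468]
Step 14: x=[8.9130] v=[-1.0142]
Step 15: x=[8.8590] v=[-1.0804]
Step 16: x=[8.8017] v=[-1.1453]
Step 17: x=[8.7413] v=[-1.2089]
Step 18: x=[8.6777] v=[-1.2711]
Step 19: x=[8.6111] v=[-1.3318]
Step 20: x=[8.5416] v=[-1.3909]
Step 21: x=[8.4692] v=[-1.4484]
Step 22: x=[8.3940] v=[-1.5041]
Step 23: x=[8.3161] v=[-1.5581]
Step 24: x=[8.2356] v=[-1.6102]
Step 25: x=[8.1526] v=[-1.6605]
Step 26: x=[8.0672] v=[-1.7088]
Step 27: x=[7.9794] v=[-1.7551]
Step 28: x=[7.8894] v=[-1.7993]
Step 29: x=[7.7973] v=[-1.8414]
Step 30: x=[7.7032] v=[-1.8813]
Step 31: x=[7.6073] v=[-1.9190]
Step 32: x=[7.5096] v=[-1.9545]
Step 33: x=[7.4102] v=[-1.9877]
Step 34: x=[7.3093] v=[-2.0185]
Step 35: x=[7.2070] v=[-2.0470]
Step 36: x=[7.1034] v=[-2.0730]
Step 37: x=[6.9986] v=[-2.0966]
Step 38: x=[6.8927] v=[-2.1177]
Step 39: x=[6.7859] v=[-2.1364]
Step 40: x=[6.6783] v=[-2.1525]
Step 41: x=[6.5700] v=[-2.1661]
Step 42: x=[6.4611] v=[-2.1772]
Step 43: x=[6.3518] v=[-2.1857]
Step 44: x=[6.2422] v=[-2.1916]
Step 45: x=[6.1325] v=[-2.1949]
Step 46: x=[6.0227] v=[-2.1957]
Step 47: x=[5.9130] v=[-2.1939]
Step 48: x=[5.8035] v=[-2.1895]
Step 49: x=[5.6944] v=[-2.1825]
Step 50: x=[5.5858] v=[-2.1730]
Step 51: x=[5.4778] v=[-2.1609]
Step 52: x=[5.3705] v=[-2.1463]
Step 53: x=[5.2640] v=[-2.1291]
Step 54: x=[5.1585] v=[-2.1094]
Step 55: x=[5.0541] v=[-2.0872]
Step 56: x=[4.9510] v=[-2.0626]
Step 57: x=[4.8492] v=[-2.0356]
Step 58: x=[4.7489] v=[-2.0062]
Step 59: x=[4.6502] v=[-1.9744]
Step 60: x=[4.5532] v=[-1.9403]
Step 61: x=[4.4580] v=[-1.9039]
Step 62: x=[4.3647] v=[-1.8653]
Step 63: x=[4.2735] v=[-1.8245]
Step 64: x=[4.1844] v=[-1.7815]
Step 65: x=[4.0976] v=[-1.7364]
Step 66: x=[4.0131] v=[-1.6893]
Step 67: x=[3.9311] v=[-1.6402]
Step 68: x=[3.8516] v=[-1.5892]
Step 69: x=[3.7748] v=[-1.5363]
Step 70: x=[3.7007] v=[-1.4816]
Step 71: x=[3.6294] v=[-1.4251]
Step 72: x=[3.5611] v=[-1.3670]
v[0] did not become non-negative within 72 steps; using fallback time=3.6000

Answer: 3.6000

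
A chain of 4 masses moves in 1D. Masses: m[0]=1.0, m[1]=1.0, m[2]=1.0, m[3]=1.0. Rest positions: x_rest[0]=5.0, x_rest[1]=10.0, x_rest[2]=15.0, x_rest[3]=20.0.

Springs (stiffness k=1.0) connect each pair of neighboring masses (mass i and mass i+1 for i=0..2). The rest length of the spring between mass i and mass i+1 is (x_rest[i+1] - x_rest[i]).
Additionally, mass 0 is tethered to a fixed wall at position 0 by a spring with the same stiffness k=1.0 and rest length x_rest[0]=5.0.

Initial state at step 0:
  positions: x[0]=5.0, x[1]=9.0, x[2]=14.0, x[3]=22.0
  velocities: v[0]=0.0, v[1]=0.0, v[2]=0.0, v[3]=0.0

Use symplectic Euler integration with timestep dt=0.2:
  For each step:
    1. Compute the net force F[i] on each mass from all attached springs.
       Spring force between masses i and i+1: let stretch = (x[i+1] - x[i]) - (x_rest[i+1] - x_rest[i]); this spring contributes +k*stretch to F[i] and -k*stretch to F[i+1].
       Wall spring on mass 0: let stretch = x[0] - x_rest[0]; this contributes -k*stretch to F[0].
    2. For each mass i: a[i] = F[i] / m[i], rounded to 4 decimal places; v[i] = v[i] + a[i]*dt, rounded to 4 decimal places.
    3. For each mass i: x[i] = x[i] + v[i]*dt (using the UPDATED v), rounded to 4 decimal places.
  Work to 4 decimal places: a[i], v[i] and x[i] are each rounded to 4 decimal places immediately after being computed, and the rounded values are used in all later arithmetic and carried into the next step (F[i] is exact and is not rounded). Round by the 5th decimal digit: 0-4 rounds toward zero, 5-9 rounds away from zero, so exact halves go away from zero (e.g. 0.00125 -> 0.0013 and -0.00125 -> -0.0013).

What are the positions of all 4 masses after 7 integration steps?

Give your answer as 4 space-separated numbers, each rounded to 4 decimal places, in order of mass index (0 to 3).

Answer: 4.4072 10.0631 16.0175 19.6760

Derivation:
Step 0: x=[5.0000 9.0000 14.0000 22.0000] v=[0.0000 0.0000 0.0000 0.0000]
Step 1: x=[4.9600 9.0400 14.1200 21.8800] v=[-0.2000 0.2000 0.6000 -0.6000]
Step 2: x=[4.8848 9.1200 14.3472 21.6496] v=[-0.3760 0.4000 1.1360 -1.1520]
Step 3: x=[4.7836 9.2397 14.6574 21.3271] v=[-0.5059 0.5984 1.5510 -1.6125]
Step 4: x=[4.6693 9.3978 15.0177 20.9378] v=[-0.5714 0.7907 1.8014 -1.9464]
Step 5: x=[4.5574 9.5916 15.3900 20.5117] v=[-0.5596 0.9690 1.8614 -2.1304]
Step 6: x=[4.4646 9.8160 15.7352 20.0808] v=[-0.4642 1.1218 1.7261 -2.1547]
Step 7: x=[4.4072 10.0631 16.0175 19.6760] v=[-0.2868 1.2354 1.4114 -2.0238]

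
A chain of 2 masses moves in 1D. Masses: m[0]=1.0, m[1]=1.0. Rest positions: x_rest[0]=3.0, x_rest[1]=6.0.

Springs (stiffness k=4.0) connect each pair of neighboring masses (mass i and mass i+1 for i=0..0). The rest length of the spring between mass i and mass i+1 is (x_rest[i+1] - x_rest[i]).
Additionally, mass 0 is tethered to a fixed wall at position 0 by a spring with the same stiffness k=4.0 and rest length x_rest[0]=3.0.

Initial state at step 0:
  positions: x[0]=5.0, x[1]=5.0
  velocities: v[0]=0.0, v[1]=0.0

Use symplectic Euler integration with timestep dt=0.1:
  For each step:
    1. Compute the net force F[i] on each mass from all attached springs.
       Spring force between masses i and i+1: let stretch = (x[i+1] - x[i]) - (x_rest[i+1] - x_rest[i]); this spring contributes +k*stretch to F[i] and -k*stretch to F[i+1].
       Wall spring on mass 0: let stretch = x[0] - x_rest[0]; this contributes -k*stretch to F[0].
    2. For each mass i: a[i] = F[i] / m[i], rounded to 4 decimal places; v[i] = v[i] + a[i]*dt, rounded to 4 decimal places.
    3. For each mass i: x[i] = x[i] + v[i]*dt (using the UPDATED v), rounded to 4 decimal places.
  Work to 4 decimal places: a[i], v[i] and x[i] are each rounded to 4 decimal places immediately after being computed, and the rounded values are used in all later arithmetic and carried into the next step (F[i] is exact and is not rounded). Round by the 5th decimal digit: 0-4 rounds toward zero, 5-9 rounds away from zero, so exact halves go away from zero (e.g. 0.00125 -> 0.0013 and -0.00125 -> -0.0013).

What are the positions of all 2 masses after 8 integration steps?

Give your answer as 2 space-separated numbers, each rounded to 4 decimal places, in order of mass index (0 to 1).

Step 0: x=[5.0000 5.0000] v=[0.0000 0.0000]
Step 1: x=[4.8000 5.1200] v=[-2.0000 1.2000]
Step 2: x=[4.4208 5.3472] v=[-3.7920 2.2720]
Step 3: x=[3.9018 5.6573] v=[-5.1898 3.1014]
Step 4: x=[3.2970 6.0172] v=[-6.0483 3.5992]
Step 5: x=[2.6691 6.3883] v=[-6.2790 3.7111]
Step 6: x=[2.0832 6.7306] v=[-5.8590 3.4234]
Step 7: x=[1.5999 7.0070] v=[-4.8333 2.7644]
Step 8: x=[1.2689 7.1872] v=[-3.3104 1.8016]

Answer: 1.2689 7.1872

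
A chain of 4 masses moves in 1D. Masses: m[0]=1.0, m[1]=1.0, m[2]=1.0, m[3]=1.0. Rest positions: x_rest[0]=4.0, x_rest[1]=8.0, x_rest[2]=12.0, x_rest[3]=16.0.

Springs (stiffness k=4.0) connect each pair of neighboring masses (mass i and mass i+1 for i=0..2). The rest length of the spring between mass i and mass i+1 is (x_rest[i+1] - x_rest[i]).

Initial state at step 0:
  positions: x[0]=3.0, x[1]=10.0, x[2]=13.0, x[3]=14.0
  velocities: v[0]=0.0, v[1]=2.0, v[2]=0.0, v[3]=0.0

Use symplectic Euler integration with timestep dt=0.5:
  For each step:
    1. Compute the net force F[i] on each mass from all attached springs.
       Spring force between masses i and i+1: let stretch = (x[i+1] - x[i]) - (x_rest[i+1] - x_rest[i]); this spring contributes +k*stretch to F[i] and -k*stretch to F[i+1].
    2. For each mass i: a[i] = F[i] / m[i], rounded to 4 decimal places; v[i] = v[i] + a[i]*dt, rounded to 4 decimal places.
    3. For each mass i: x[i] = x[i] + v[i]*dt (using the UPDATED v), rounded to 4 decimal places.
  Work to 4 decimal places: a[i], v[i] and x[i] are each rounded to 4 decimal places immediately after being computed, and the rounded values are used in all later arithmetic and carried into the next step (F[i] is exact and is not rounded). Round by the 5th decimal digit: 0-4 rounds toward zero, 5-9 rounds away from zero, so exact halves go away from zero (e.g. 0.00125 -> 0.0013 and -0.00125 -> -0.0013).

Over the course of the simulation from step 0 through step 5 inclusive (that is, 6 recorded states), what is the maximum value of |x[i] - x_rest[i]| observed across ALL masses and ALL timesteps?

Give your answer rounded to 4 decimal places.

Answer: 3.0000

Derivation:
Step 0: x=[3.0000 10.0000 13.0000 14.0000] v=[0.0000 2.0000 0.0000 0.0000]
Step 1: x=[6.0000 7.0000 11.0000 17.0000] v=[6.0000 -6.0000 -4.0000 6.0000]
Step 2: x=[6.0000 7.0000 11.0000 18.0000] v=[0.0000 0.0000 0.0000 2.0000]
Step 3: x=[3.0000 10.0000 14.0000 16.0000] v=[-6.0000 6.0000 6.0000 -4.0000]
Step 4: x=[3.0000 10.0000 15.0000 16.0000] v=[0.0000 0.0000 2.0000 0.0000]
Step 5: x=[6.0000 8.0000 12.0000 19.0000] v=[6.0000 -4.0000 -6.0000 6.0000]
Max displacement = 3.0000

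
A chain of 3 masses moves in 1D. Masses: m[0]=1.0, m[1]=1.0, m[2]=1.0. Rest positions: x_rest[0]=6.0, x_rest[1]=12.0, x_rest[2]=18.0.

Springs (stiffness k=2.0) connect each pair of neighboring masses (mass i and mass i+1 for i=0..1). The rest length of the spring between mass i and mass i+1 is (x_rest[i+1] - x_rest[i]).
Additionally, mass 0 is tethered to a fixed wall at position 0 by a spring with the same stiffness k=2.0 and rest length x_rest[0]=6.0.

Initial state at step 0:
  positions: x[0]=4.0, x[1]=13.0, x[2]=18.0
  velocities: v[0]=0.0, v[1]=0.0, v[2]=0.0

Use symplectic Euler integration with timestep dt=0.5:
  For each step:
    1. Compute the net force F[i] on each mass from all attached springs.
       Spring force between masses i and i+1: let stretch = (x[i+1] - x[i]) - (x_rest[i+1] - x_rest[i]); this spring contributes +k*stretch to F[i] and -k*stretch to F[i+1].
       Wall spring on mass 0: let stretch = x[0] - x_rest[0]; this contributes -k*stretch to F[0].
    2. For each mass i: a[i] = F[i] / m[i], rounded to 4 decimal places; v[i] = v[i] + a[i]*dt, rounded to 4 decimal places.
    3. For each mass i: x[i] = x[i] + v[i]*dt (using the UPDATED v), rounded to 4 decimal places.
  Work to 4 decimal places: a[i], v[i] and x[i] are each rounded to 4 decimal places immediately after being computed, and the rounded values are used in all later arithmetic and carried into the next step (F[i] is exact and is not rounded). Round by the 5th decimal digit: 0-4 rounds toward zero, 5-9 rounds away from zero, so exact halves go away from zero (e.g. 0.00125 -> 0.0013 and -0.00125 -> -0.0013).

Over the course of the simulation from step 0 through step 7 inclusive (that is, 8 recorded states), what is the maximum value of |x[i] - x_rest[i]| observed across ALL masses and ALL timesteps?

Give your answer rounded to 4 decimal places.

Step 0: x=[4.0000 13.0000 18.0000] v=[0.0000 0.0000 0.0000]
Step 1: x=[6.5000 11.0000 18.5000] v=[5.0000 -4.0000 1.0000]
Step 2: x=[8.0000 10.5000 18.2500] v=[3.0000 -1.0000 -0.5000]
Step 3: x=[6.7500 12.6250 17.1250] v=[-2.5000 4.2500 -2.2500]
Step 4: x=[5.0625 14.0625 16.7500] v=[-3.3750 2.8750 -0.7500]
Step 5: x=[5.3438 12.3438 18.0313] v=[0.5625 -3.4375 2.5625]
Step 6: x=[6.4532 9.9688 19.4688] v=[2.2187 -4.7500 2.8750]
Step 7: x=[6.0938 10.5860 19.1563] v=[-0.7189 1.2344 -0.6250]
Max displacement = 2.0625

Answer: 2.0625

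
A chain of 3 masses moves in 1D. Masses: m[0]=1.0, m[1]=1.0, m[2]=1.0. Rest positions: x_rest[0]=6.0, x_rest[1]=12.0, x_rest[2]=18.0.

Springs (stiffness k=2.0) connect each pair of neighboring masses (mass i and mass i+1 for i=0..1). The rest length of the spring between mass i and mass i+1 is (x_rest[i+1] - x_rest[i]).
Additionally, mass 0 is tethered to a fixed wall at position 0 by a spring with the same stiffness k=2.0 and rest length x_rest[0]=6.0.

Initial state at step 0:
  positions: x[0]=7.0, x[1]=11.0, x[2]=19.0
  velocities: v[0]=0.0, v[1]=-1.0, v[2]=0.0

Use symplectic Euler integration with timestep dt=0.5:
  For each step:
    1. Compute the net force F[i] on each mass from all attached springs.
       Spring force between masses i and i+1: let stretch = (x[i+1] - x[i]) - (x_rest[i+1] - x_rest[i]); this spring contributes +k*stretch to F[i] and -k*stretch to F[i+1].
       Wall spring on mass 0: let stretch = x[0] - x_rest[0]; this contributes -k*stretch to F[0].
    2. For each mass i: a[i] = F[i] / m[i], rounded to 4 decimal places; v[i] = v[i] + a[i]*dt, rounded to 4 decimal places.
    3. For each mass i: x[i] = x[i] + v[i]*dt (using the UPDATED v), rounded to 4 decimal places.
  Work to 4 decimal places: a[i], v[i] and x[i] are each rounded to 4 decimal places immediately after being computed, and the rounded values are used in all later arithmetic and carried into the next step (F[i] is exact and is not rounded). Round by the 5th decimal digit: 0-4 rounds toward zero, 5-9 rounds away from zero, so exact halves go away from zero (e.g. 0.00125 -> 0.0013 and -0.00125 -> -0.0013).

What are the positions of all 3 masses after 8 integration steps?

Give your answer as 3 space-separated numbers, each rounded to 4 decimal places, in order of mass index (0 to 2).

Answer: 6.1758 10.5586 17.7501

Derivation:
Step 0: x=[7.0000 11.0000 19.0000] v=[0.0000 -1.0000 0.0000]
Step 1: x=[5.5000 12.5000 18.0000] v=[-3.0000 3.0000 -2.0000]
Step 2: x=[4.7500 13.2500 17.2500] v=[-1.5000 1.5000 -1.5000]
Step 3: x=[5.8750 11.7500 17.5000] v=[2.2500 -3.0000 0.5000]
Step 4: x=[7.0000 10.1875 17.8750] v=[2.2500 -3.1250 0.7500]
Step 5: x=[6.2188 10.8750 17.4063] v=[-1.5625 1.3750 -0.9375]
Step 6: x=[4.6563 12.5001 16.6719] v=[-3.1251 3.2501 -1.4688]
Step 7: x=[4.6875 12.2892 16.8516] v=[0.0624 -0.4219 0.3594]
Step 8: x=[6.1758 10.5586 17.7501] v=[2.9766 -3.4612 1.7970]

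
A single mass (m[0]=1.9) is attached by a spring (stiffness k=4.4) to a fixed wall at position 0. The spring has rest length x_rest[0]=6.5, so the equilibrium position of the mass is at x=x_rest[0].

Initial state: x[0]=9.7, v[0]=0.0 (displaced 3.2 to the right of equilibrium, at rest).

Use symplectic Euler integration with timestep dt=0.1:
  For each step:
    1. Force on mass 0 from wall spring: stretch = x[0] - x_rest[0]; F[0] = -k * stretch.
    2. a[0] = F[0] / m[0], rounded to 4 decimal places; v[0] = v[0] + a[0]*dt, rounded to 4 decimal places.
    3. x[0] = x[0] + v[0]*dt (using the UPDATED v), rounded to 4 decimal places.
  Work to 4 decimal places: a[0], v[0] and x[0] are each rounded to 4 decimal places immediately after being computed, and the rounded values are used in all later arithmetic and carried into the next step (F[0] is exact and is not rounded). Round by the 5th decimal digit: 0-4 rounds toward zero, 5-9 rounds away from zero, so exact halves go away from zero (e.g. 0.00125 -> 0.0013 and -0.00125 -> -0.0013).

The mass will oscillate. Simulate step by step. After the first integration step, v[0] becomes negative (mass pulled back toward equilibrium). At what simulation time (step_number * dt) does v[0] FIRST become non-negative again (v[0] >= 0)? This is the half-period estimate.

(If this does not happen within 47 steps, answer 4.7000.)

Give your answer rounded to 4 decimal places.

Step 0: x=[9.7000] v=[0.0000]
Step 1: x=[9.6259] v=[-0.7411]
Step 2: x=[9.4794] v=[-1.4650]
Step 3: x=[9.2639] v=[-2.1550]
Step 4: x=[8.9844] v=[-2.7951]
Step 5: x=[8.6474] v=[-3.3704]
Step 6: x=[8.2606] v=[-3.8677]
Step 7: x=[7.8331] v=[-4.2754]
Step 8: x=[7.3747] v=[-4.5841]
Step 9: x=[6.8960] v=[-4.7867]
Step 10: x=[6.4082] v=[-4.8784]
Step 11: x=[5.9225] v=[-4.8571]
Step 12: x=[5.4502] v=[-4.7234]
Step 13: x=[5.0022] v=[-4.4803]
Step 14: x=[4.5889] v=[-4.1334]
Step 15: x=[4.2198] v=[-3.6908]
Step 16: x=[3.9035] v=[-3.1628]
Step 17: x=[3.6474] v=[-2.5615]
Step 18: x=[3.4573] v=[-1.9009]
Step 19: x=[3.3377] v=[-1.1963]
Step 20: x=[3.2913] v=[-0.4640]
Step 21: x=[3.3192] v=[0.2791]
First v>=0 after going negative at step 21, time=2.1000

Answer: 2.1000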